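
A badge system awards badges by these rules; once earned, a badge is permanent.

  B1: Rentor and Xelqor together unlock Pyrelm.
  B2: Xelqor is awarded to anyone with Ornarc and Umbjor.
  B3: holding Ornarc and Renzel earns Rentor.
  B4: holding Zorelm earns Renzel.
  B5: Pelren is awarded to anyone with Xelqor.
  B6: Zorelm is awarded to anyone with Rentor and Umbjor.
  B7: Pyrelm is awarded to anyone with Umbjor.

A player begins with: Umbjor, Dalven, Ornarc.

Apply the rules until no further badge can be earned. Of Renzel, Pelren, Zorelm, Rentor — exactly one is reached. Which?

With Ornarc and Umbjor, Xelqor is earned (B2).
With Xelqor, Pelren is earned (B5).
Zorelm would need Rentor and Umbjor (B6), but Rentor is never earned. Rentor would need Ornarc and Renzel (B3), but Renzel is never earned. Renzel would need Zorelm (B4), but Zorelm is never earned.

Pelren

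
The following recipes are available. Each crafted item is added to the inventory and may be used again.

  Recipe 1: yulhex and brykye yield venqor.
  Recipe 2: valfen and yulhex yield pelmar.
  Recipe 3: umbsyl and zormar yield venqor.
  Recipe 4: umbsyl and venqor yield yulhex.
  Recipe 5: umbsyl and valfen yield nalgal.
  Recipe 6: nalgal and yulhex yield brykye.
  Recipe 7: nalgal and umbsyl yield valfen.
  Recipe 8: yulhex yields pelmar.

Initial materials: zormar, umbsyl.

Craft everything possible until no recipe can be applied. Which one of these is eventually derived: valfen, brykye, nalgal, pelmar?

pelmar

umbsyl and zormar → venqor (Recipe 3).
Using Recipe 4, umbsyl and venqor make yulhex.
Using Recipe 8, yulhex makes pelmar.
brykye would need nalgal and yulhex (Recipe 6), but nalgal is never obtained. valfen would need nalgal and umbsyl (Recipe 7), but nalgal is never obtained. nalgal would need umbsyl and valfen (Recipe 5), but valfen is never obtained.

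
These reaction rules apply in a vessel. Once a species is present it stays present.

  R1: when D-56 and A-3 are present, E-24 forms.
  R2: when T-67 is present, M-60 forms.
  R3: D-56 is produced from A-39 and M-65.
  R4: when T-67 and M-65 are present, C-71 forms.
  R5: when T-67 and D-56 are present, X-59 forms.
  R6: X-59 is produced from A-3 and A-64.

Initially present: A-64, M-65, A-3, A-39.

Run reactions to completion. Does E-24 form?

A-39 and M-65 present → D-56 forms (R3).
D-56 and A-3 present → E-24 forms (R1).

Yes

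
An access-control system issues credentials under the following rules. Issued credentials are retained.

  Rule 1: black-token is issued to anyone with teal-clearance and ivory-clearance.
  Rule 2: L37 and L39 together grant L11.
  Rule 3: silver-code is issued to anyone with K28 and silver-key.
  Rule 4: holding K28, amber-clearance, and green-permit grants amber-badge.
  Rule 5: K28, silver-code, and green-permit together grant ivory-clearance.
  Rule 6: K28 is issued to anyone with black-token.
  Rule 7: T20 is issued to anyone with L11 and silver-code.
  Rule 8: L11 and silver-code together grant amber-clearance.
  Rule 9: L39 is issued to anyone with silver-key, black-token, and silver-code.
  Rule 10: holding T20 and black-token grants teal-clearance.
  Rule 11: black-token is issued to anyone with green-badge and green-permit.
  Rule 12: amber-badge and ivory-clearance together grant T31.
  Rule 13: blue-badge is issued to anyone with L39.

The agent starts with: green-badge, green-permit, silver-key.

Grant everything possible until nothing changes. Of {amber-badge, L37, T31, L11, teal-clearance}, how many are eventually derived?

0

amber-badge would need K28, amber-clearance, and green-permit (Rule 4), but amber-clearance is never granted.
No rule produces L37, and it is not given.
T31 would need amber-badge and ivory-clearance (Rule 12), but amber-badge is never granted.
L11 would need L37 and L39 (Rule 2), but L37 is never granted.
teal-clearance would need T20 and black-token (Rule 10), but T20 is never granted.
None of the 5 are reached.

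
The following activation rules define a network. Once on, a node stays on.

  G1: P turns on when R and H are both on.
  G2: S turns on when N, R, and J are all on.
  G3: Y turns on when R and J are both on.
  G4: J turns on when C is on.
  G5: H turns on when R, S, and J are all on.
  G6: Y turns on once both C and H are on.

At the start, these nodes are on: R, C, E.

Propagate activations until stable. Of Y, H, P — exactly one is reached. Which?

C is on, so J turns on (G4).
R and J are on, so Y turns on (G3).
P would need R and H (G1), but H never turns on. H would need R, S, and J (G5), but S never turns on.

Y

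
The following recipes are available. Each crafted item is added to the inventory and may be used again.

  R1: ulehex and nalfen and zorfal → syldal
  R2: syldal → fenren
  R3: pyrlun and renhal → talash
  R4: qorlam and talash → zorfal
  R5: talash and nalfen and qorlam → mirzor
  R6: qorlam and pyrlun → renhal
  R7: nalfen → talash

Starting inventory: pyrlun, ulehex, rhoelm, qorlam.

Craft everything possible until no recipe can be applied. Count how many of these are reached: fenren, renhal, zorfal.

2

qorlam and pyrlun → renhal (R6).
pyrlun and renhal → talash (R3).
Using R4, qorlam and talash make zorfal.
fenren would need syldal (R2), but syldal is never obtained.
renhal: reached.
zorfal: reached.
Reached: renhal and zorfal — 2 of the 3.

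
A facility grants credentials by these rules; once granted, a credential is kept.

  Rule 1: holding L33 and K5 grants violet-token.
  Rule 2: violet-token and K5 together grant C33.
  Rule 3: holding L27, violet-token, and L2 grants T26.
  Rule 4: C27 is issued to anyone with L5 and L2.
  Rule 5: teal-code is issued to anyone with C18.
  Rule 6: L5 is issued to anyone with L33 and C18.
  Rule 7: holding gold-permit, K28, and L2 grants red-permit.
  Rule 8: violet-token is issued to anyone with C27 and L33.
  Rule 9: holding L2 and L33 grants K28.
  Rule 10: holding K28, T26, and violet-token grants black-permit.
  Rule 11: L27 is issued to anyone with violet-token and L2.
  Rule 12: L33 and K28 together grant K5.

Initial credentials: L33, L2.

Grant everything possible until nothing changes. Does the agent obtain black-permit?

Holding L2 and L33 grants K28 (Rule 9).
Holding L33 and K28 grants K5 (Rule 12).
Holding L33 and K5 grants violet-token (Rule 1).
Holding violet-token and L2 grants L27 (Rule 11).
Holding L27, violet-token, and L2 grants T26 (Rule 3).
Holding K28, T26, and violet-token grants black-permit (Rule 10).

Yes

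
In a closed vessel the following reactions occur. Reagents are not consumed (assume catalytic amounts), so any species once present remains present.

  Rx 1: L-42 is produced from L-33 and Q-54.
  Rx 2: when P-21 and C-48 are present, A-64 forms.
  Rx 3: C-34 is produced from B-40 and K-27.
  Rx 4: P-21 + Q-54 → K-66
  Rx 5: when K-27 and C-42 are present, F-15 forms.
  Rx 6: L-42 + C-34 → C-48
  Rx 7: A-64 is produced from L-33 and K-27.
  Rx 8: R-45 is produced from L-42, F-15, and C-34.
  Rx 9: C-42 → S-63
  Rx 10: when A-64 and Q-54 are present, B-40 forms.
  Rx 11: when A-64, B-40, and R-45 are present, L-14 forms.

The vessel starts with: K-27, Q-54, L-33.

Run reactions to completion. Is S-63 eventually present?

No

S-63 would need C-42 (Rx 9), but C-42 never forms.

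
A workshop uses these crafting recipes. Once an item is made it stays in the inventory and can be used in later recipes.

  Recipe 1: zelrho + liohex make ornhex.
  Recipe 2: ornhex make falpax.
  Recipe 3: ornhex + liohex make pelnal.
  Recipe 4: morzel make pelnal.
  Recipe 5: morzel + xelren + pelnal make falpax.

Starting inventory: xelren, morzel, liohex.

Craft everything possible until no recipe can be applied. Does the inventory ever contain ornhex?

No

ornhex would need zelrho and liohex (Recipe 1), but zelrho is never obtained.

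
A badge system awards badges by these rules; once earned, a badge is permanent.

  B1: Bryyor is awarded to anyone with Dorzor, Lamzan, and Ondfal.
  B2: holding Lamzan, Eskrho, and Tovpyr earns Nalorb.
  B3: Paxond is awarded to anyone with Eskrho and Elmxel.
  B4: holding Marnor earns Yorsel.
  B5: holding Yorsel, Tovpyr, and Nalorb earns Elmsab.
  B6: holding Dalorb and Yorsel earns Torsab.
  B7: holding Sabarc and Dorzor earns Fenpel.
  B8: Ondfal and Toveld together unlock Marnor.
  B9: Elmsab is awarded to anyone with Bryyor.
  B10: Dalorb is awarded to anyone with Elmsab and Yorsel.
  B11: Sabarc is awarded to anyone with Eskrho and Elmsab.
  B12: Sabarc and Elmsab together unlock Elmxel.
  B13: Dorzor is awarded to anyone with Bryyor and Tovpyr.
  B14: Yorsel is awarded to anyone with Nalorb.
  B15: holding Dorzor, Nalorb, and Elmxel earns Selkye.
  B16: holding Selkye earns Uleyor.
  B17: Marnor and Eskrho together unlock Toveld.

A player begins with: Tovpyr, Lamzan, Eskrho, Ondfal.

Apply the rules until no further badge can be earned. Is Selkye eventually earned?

No

Selkye would need Dorzor, Nalorb, and Elmxel (B15), but Dorzor is never earned.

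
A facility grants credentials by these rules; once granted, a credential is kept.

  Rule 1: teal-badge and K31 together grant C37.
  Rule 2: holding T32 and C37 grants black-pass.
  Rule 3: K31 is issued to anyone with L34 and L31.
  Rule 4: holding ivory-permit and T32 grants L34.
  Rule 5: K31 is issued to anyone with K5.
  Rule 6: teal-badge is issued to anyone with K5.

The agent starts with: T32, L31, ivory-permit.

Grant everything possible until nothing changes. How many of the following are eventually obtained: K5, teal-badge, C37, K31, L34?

Holding ivory-permit and T32 grants L34 (Rule 4).
Holding L34 and L31 grants K31 (Rule 3).
No rule produces K5, and it is not given.
teal-badge would need K5 (Rule 6), but K5 is never granted.
C37 would need teal-badge and K31 (Rule 1), but teal-badge is never granted.
K31: reached.
L34: reached.
Reached: K31 and L34 — 2 of the 5.

2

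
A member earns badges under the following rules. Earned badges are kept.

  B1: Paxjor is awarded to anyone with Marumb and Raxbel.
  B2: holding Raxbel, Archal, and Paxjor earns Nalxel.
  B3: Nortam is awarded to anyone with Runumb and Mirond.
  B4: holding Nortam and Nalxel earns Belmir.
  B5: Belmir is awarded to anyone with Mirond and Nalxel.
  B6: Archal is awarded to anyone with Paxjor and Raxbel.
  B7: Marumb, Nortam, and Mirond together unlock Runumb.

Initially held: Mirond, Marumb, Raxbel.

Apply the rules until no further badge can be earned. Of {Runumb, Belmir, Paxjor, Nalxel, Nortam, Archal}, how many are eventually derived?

With Marumb and Raxbel, Paxjor is earned (B1).
With Paxjor and Raxbel, Archal is earned (B6).
With Raxbel, Archal, and Paxjor, Nalxel is earned (B2).
With Mirond and Nalxel, Belmir is earned (B5).
Runumb would need Marumb, Nortam, and Mirond (B7), but Nortam is never earned.
Belmir: reached.
Paxjor: reached.
Nalxel: reached.
Nortam would need Runumb and Mirond (B3), but Runumb is never earned.
Archal: reached.
Reached: Belmir, Paxjor, Nalxel, and Archal — 4 of the 6.

4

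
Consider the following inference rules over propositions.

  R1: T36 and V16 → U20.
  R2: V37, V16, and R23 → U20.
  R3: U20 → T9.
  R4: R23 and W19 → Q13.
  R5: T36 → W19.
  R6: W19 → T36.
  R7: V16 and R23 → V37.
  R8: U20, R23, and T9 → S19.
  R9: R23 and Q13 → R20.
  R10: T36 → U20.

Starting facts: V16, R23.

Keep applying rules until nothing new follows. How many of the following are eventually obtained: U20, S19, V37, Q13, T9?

4

From V16 and R23, R7 gives V37.
From V37, V16, and R23, R2 gives U20.
U20 holds, so T9 follows (R3).
From U20, R23, and T9, R8 gives S19.
U20: reached.
S19: reached.
V37: reached.
Q13 would need R23 and W19 (R4), but W19 is never established.
T9: reached.
Reached: U20, S19, V37, and T9 — 4 of the 5.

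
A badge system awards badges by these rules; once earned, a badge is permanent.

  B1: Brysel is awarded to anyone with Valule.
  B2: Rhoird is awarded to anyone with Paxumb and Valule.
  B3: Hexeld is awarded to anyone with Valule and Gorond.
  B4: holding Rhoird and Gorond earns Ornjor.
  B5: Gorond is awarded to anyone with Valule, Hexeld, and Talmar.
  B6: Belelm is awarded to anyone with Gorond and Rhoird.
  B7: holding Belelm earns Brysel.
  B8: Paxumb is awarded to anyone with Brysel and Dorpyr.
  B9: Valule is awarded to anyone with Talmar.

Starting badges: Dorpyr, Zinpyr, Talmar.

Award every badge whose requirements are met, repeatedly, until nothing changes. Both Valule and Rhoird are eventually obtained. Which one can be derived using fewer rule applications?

Valule: With Talmar, Valule is earned (B9). [1 rule application]
Rhoird: With Talmar, Valule is earned (B9). With Valule, Brysel is earned (B1). With Brysel and Dorpyr, Paxumb is earned (B8). With Paxumb and Valule, Rhoird is earned (B2). [4 rule applications]
Valule needs fewer.

Valule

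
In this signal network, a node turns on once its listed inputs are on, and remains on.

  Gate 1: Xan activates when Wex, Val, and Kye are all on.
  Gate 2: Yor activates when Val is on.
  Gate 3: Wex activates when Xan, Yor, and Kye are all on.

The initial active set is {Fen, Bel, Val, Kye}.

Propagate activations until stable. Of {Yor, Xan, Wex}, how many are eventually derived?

1

Val is on, so Yor activates (Gate 2).
Yor: reached.
Xan would need Wex, Val, and Kye (Gate 1), but Wex never turns on.
Wex would need Xan, Yor, and Kye (Gate 3), but Xan never turns on.
Reached: Yor — 1 of the 3.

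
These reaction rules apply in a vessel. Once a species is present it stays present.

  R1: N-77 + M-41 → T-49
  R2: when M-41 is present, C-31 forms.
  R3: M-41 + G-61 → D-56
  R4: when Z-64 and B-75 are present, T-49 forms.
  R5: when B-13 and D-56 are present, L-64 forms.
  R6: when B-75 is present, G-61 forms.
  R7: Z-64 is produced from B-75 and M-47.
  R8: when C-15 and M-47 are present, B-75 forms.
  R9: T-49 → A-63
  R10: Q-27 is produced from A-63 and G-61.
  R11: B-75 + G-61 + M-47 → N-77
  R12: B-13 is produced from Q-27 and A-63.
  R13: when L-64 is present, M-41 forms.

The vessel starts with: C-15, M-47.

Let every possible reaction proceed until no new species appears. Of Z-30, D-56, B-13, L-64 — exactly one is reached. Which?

C-15 and M-47 present → B-75 forms (R8).
B-75 and M-47 present → Z-64 forms (R7).
B-75 present → G-61 forms (R6).
Z-64 and B-75 present → T-49 forms (R4).
T-49 present → A-63 forms (R9).
A-63 and G-61 present → Q-27 forms (R10).
Q-27 and A-63 present → B-13 forms (R12).
No rule produces Z-30, and it is not given. L-64 would need B-13 and D-56 (R5), but D-56 never forms. D-56 would need M-41 and G-61 (R3), but M-41 never forms.

B-13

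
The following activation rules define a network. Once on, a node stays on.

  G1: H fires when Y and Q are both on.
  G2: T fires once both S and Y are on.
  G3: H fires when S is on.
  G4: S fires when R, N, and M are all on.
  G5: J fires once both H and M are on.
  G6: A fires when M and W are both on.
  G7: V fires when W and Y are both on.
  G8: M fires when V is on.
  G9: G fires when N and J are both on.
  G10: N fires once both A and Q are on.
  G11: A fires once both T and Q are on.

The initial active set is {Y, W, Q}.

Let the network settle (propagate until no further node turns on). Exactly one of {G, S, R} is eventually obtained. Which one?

G

G1: Y and Q on → H on.
G7: W and Y on → V on.
V is on, so M fires (G8).
G6: M and W on → A on.
G5: H and M on → J on.
G10: A and Q on → N on.
G9: N and J on → G on.
No rule produces R, and it is not given. S would need R, N, and M (G4), but R never turns on.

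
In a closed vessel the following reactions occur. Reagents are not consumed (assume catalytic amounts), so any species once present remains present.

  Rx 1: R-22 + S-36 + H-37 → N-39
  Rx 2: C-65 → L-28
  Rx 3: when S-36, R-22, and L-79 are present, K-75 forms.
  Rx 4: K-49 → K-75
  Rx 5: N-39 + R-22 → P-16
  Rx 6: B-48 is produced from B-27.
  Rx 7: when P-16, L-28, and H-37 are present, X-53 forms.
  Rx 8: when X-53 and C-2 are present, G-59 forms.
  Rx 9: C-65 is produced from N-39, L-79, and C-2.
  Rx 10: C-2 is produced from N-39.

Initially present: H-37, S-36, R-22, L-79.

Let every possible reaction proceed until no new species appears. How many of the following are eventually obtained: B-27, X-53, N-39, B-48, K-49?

2

R-22, S-36, and H-37 present → N-39 forms (Rx 1).
N-39 and R-22 present → P-16 forms (Rx 5).
N-39 present → C-2 forms (Rx 10).
N-39, L-79, and C-2 present → C-65 forms (Rx 9).
C-65 present → L-28 forms (Rx 2).
P-16, L-28, and H-37 present → X-53 forms (Rx 7).
No rule produces B-27, and it is not given.
X-53: reached.
N-39: reached.
B-48 would need B-27 (Rx 6), but B-27 never forms.
No rule produces K-49, and it is not given.
Reached: X-53 and N-39 — 2 of the 5.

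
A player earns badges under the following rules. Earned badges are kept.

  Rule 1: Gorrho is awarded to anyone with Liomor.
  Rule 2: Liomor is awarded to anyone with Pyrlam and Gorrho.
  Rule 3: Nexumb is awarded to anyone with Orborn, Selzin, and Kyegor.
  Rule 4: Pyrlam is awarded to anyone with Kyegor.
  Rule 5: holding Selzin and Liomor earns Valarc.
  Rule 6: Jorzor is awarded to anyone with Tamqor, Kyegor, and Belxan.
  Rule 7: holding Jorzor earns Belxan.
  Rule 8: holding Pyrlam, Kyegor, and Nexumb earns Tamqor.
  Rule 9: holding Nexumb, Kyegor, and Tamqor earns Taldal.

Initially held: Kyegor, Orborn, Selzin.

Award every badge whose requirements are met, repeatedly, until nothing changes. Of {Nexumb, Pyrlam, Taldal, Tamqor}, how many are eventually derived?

With Orborn, Selzin, and Kyegor, Nexumb is earned (Rule 3).
With Kyegor, Pyrlam is earned (Rule 4).
With Pyrlam, Kyegor, and Nexumb, Tamqor is earned (Rule 8).
With Nexumb, Kyegor, and Tamqor, Taldal is earned (Rule 9).
Nexumb: reached.
Pyrlam: reached.
Taldal: reached.
Tamqor: reached.
All 4 are reached.

4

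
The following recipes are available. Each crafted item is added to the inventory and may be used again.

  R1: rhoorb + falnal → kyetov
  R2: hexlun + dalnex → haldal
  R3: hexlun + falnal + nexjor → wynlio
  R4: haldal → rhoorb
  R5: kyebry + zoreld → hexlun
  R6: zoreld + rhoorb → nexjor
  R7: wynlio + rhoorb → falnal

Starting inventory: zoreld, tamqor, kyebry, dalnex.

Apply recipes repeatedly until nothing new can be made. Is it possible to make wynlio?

wynlio would need hexlun, falnal, and nexjor (R3), but falnal is never obtained.

No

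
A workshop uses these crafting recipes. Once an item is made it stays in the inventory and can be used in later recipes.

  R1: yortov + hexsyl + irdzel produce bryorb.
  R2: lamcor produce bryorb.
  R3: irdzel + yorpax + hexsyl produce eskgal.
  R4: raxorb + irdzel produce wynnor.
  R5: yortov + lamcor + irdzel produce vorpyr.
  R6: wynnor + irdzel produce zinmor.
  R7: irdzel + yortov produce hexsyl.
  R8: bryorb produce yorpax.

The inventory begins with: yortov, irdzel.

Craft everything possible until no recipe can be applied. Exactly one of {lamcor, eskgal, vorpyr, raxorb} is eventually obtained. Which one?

eskgal

Using R7, irdzel and yortov make hexsyl.
yortov + hexsyl + irdzel → bryorb (R1).
bryorb → yorpax (R8).
irdzel + yorpax + hexsyl → eskgal (R3).
No rule produces lamcor, and it is not given. No rule produces raxorb, and it is not given. vorpyr would need yortov, lamcor, and irdzel (R5), but lamcor is never obtained.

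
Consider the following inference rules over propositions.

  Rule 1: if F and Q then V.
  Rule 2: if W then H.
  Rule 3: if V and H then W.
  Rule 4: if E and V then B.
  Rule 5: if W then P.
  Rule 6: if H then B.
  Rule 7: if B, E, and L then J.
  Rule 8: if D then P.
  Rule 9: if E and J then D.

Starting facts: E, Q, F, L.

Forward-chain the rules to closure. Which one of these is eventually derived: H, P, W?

P

F and Q hold, so V follows (Rule 1).
E and V hold, so B follows (Rule 4).
B, E, and L hold, so J follows (Rule 7).
From E and J, Rule 9 gives D.
D holds, so P follows (Rule 8).
W would need V and H (Rule 3), but H is never established. H would need W (Rule 2), but W is never established.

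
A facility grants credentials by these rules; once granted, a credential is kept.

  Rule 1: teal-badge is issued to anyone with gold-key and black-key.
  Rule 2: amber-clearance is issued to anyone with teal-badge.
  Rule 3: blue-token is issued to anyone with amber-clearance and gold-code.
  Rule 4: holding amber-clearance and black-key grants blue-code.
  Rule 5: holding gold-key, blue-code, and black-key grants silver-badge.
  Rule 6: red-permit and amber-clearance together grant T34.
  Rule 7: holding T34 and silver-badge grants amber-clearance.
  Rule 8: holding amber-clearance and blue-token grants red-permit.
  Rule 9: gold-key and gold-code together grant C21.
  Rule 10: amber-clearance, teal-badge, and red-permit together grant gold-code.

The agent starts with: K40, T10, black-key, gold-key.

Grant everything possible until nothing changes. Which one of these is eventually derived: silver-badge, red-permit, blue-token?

Holding gold-key and black-key grants teal-badge (Rule 1).
Holding teal-badge grants amber-clearance (Rule 2).
Holding amber-clearance and black-key grants blue-code (Rule 4).
Holding gold-key, blue-code, and black-key grants silver-badge (Rule 5).
red-permit would need amber-clearance and blue-token (Rule 8), but blue-token is never granted. blue-token would need amber-clearance and gold-code (Rule 3), but gold-code is never granted.

silver-badge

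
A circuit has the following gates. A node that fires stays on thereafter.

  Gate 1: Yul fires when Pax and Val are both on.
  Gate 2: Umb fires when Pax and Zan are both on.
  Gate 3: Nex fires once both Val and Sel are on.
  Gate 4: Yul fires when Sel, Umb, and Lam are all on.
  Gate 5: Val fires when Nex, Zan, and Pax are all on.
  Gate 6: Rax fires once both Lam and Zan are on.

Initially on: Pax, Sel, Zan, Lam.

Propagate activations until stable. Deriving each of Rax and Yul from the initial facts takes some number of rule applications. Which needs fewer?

Rax: Lam and Zan are on, so Rax fires (Gate 6). [1 rule application]
Yul: Gate 2: Pax and Zan on → Umb on. Gate 4: Sel, Umb, and Lam on → Yul on. [2 rule applications]
Rax needs fewer.

Rax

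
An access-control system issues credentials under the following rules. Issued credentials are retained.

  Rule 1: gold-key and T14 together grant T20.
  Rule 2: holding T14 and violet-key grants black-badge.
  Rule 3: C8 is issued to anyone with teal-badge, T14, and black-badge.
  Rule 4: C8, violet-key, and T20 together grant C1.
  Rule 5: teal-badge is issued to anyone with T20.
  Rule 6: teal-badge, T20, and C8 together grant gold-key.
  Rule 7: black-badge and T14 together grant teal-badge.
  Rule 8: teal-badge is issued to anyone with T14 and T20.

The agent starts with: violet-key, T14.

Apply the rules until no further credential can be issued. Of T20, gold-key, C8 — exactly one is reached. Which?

C8

Holding T14 and violet-key grants black-badge (Rule 2).
Holding black-badge and T14 grants teal-badge (Rule 7).
Holding teal-badge, T14, and black-badge grants C8 (Rule 3).
gold-key would need teal-badge, T20, and C8 (Rule 6), but T20 is never granted. T20 would need gold-key and T14 (Rule 1), but gold-key is never granted.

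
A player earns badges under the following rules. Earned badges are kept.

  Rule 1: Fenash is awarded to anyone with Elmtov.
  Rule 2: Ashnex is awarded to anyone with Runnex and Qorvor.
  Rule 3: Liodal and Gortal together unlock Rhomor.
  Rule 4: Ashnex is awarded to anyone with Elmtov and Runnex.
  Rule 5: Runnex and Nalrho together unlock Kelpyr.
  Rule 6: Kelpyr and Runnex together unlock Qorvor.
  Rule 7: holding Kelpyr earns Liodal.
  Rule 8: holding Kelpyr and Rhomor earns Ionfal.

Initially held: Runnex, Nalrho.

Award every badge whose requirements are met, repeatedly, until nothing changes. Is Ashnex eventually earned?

Yes

With Runnex and Nalrho, Kelpyr is earned (Rule 5).
With Kelpyr and Runnex, Qorvor is earned (Rule 6).
With Runnex and Qorvor, Ashnex is earned (Rule 2).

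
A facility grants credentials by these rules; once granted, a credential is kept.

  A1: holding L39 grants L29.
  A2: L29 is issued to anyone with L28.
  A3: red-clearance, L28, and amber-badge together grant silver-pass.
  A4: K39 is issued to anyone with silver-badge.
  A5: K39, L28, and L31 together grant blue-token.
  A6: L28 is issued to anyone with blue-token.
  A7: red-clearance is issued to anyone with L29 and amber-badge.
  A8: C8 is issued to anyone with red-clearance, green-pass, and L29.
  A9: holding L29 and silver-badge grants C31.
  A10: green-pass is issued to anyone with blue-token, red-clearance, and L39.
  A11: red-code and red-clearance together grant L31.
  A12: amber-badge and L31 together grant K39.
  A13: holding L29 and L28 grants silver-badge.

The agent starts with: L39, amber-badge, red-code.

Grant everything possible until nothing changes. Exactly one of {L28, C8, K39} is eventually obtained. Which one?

Holding L39 grants L29 (A1).
Holding L29 and amber-badge grants red-clearance (A7).
Holding red-code and red-clearance grants L31 (A11).
Holding amber-badge and L31 grants K39 (A12).
C8 would need red-clearance, green-pass, and L29 (A8), but green-pass is never granted. L28 would need blue-token (A6), but blue-token is never granted.

K39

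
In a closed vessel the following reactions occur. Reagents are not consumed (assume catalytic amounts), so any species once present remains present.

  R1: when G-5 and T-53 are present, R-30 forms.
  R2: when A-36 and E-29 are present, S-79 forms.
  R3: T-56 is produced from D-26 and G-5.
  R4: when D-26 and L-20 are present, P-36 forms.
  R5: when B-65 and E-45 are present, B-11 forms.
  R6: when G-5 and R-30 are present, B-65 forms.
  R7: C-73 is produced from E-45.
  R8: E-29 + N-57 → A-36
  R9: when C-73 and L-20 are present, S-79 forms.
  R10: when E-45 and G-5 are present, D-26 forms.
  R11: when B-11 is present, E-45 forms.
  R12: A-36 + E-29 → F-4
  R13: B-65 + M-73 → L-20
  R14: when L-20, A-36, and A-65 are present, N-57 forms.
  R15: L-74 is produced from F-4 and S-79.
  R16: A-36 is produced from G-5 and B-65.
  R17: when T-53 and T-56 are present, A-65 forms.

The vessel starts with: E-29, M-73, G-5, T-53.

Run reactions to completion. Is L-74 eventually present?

Yes

G-5 and T-53 present → R-30 forms (R1).
G-5 and R-30 present → B-65 forms (R6).
G-5 and B-65 present → A-36 forms (R16).
A-36 and E-29 present → F-4 forms (R12).
A-36 and E-29 present → S-79 forms (R2).
F-4 and S-79 present → L-74 forms (R15).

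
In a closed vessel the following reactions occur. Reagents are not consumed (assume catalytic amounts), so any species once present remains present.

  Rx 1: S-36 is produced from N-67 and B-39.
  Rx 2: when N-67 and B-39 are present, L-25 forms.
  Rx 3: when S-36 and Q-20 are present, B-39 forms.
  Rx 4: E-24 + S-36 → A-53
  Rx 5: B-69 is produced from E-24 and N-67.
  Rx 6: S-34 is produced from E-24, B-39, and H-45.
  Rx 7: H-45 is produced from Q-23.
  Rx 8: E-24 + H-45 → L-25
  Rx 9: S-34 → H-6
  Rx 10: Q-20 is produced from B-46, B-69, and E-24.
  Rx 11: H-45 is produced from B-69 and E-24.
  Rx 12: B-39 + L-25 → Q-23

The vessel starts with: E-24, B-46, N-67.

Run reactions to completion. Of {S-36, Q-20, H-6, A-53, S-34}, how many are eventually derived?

1

E-24 and N-67 present → B-69 forms (Rx 5).
B-46, B-69, and E-24 present → Q-20 forms (Rx 10).
S-36 would need N-67 and B-39 (Rx 1), but B-39 never forms.
Q-20: reached.
H-6 would need S-34 (Rx 9), but S-34 never forms.
A-53 would need E-24 and S-36 (Rx 4), but S-36 never forms.
S-34 would need E-24, B-39, and H-45 (Rx 6), but B-39 never forms.
Reached: Q-20 — 1 of the 5.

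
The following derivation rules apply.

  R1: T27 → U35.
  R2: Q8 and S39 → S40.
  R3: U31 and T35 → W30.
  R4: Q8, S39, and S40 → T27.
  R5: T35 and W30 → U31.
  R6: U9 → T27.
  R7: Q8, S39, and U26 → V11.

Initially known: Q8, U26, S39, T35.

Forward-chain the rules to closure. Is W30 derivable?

No

W30 would need U31 and T35 (R3), but U31 is never established.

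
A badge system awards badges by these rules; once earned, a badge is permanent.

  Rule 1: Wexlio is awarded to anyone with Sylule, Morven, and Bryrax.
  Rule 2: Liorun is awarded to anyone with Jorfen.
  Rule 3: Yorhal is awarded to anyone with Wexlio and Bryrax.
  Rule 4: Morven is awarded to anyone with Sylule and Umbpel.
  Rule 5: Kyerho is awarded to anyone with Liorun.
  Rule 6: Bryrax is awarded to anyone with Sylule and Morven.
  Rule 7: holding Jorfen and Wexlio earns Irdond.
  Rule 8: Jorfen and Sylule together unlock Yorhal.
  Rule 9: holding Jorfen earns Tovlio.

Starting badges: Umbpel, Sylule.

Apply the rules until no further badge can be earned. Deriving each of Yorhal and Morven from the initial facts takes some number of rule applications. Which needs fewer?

Morven: With Sylule and Umbpel, Morven is earned (Rule 4). [1 rule application]
Yorhal: With Sylule and Umbpel, Morven is earned (Rule 4). With Sylule and Morven, Bryrax is earned (Rule 6). With Sylule, Morven, and Bryrax, Wexlio is earned (Rule 1). With Wexlio and Bryrax, Yorhal is earned (Rule 3). [4 rule applications]
Morven needs fewer.

Morven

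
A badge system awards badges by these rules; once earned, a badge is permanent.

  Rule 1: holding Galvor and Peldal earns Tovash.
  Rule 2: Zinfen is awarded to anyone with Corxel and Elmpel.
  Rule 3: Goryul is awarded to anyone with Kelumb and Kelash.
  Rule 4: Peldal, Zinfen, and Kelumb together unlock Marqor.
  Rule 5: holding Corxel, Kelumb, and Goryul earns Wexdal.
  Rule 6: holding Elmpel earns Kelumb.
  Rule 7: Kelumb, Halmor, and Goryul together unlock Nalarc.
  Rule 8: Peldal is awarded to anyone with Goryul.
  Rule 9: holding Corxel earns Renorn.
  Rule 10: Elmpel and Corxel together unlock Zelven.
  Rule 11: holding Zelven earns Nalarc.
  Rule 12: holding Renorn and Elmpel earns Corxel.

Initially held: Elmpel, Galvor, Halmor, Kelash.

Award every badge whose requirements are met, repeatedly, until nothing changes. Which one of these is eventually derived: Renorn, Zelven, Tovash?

Tovash

With Elmpel, Kelumb is earned (Rule 6).
With Kelumb and Kelash, Goryul is earned (Rule 3).
With Goryul, Peldal is earned (Rule 8).
With Galvor and Peldal, Tovash is earned (Rule 1).
Renorn would need Corxel (Rule 9), but Corxel is never earned. Zelven would need Elmpel and Corxel (Rule 10), but Corxel is never earned.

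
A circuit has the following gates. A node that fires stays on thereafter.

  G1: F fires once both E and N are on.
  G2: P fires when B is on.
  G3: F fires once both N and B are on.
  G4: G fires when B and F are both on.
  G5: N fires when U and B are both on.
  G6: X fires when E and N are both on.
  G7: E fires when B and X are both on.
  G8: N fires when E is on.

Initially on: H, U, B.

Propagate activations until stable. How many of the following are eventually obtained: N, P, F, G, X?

G5: U and B on → N on.
B is on, so P fires (G2).
G3: N and B on → F on.
B and F are on, so G fires (G4).
N: reached.
P: reached.
F: reached.
G: reached.
X would need E and N (G6), but E never turns on.
Reached: N, P, F, and G — 4 of the 5.

4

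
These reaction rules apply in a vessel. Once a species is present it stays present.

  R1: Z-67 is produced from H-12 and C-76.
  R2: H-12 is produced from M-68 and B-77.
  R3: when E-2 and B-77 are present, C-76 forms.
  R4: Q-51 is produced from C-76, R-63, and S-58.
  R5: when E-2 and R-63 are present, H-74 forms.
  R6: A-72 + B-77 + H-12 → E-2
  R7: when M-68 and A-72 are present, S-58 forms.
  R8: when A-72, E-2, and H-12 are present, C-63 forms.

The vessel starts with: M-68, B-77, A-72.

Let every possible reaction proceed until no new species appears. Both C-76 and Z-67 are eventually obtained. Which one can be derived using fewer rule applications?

C-76: M-68 and B-77 present → H-12 forms (R2). A-72, B-77, and H-12 present → E-2 forms (R6). E-2 and B-77 present → C-76 forms (R3). [3 rule applications]
Z-67: M-68 and B-77 present → H-12 forms (R2). A-72, B-77, and H-12 present → E-2 forms (R6). E-2 and B-77 present → C-76 forms (R3). H-12 and C-76 present → Z-67 forms (R1). [4 rule applications]
C-76 needs fewer.

C-76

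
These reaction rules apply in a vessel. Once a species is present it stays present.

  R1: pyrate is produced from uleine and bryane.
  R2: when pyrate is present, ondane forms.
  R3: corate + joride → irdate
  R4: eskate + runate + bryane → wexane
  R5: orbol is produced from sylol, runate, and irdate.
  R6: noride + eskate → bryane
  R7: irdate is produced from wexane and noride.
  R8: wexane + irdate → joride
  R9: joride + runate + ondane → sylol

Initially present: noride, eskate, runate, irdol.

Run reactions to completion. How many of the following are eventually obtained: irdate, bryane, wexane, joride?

noride and eskate present → bryane forms (R6).
eskate, runate, and bryane present → wexane forms (R4).
wexane and noride present → irdate forms (R7).
wexane and irdate present → joride forms (R8).
irdate: reached.
bryane: reached.
wexane: reached.
joride: reached.
All 4 are reached.

4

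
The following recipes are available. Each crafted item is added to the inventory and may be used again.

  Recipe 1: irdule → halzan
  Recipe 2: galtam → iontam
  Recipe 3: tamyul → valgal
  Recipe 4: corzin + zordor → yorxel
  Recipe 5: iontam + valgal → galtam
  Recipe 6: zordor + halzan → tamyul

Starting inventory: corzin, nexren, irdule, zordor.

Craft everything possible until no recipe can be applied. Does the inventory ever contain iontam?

iontam would need galtam (Recipe 2), but galtam is never obtained.

No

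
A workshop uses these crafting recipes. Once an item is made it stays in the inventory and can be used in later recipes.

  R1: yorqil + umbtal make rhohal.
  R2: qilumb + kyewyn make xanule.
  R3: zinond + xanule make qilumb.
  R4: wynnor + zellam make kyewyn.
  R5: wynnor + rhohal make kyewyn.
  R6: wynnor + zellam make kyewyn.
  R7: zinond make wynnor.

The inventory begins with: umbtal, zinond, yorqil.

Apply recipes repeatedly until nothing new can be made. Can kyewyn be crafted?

Yes

Using R1, yorqil and umbtal make rhohal.
Using R7, zinond makes wynnor.
Using R5, wynnor and rhohal make kyewyn.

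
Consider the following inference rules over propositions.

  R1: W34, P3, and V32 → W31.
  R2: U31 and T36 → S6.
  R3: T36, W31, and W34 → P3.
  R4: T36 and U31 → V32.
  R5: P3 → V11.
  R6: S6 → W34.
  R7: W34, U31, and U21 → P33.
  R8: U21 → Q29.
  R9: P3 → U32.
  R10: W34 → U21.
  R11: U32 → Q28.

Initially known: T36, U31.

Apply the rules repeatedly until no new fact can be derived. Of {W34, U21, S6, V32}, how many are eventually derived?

From U31 and T36, R2 gives S6.
From T36 and U31, R4 gives V32.
S6 holds, so W34 follows (R6).
W34 holds, so U21 follows (R10).
W34: reached.
U21: reached.
S6: reached.
V32: reached.
All 4 are reached.

4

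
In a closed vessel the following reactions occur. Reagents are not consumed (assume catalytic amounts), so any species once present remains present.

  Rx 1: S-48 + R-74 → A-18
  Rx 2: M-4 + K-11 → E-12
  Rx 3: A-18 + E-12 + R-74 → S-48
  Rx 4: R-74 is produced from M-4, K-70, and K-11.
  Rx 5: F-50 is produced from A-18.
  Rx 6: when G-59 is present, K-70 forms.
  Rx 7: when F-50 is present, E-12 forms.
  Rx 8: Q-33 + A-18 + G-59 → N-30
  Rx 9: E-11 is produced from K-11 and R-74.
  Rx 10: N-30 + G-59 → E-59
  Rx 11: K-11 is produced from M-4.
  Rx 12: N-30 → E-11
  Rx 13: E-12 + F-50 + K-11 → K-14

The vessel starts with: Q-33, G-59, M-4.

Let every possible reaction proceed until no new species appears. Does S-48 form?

S-48 would need A-18, E-12, and R-74 (Rx 3), but A-18 never forms.

No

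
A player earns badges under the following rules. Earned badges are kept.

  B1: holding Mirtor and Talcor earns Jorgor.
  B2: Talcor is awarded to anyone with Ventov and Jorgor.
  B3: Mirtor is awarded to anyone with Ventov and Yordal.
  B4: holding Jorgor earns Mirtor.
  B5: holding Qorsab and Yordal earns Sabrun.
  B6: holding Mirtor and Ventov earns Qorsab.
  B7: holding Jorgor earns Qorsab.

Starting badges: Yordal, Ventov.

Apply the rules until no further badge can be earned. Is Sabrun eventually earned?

Yes

With Ventov and Yordal, Mirtor is earned (B3).
With Mirtor and Ventov, Qorsab is earned (B6).
With Qorsab and Yordal, Sabrun is earned (B5).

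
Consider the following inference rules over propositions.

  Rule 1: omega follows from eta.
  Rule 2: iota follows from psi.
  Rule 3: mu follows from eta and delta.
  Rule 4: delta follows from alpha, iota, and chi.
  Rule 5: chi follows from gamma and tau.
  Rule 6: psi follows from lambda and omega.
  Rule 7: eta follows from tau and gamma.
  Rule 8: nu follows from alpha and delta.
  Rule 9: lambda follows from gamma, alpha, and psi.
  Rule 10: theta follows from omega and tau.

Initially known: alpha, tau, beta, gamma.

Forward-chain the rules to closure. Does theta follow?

Yes

From tau and gamma, Rule 7 gives eta.
eta holds, so omega follows (Rule 1).
omega and tau hold, so theta follows (Rule 10).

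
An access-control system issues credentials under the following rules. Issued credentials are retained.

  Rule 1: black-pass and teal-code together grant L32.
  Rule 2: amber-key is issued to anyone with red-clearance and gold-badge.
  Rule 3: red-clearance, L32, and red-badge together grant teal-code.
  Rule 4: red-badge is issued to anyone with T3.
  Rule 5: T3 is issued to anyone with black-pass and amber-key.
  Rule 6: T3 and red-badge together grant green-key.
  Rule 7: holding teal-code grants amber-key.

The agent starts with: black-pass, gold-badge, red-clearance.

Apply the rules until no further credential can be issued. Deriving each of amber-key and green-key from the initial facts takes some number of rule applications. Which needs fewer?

amber-key: Holding red-clearance and gold-badge grants amber-key (Rule 2). [1 rule application]
green-key: Holding red-clearance and gold-badge grants amber-key (Rule 2). Holding black-pass and amber-key grants T3 (Rule 5). Holding T3 grants red-badge (Rule 4). Holding T3 and red-badge grants green-key (Rule 6). [4 rule applications]
amber-key needs fewer.

amber-key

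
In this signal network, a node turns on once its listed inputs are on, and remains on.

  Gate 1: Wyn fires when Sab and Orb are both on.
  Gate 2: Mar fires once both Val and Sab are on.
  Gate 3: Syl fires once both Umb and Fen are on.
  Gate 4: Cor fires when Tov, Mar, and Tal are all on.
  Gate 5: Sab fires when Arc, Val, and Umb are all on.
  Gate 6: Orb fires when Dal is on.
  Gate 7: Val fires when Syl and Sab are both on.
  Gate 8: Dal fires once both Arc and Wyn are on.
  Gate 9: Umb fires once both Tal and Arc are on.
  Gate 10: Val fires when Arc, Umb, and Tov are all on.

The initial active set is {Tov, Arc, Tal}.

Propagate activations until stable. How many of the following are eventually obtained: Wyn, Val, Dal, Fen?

Tal and Arc are on, so Umb fires (Gate 9).
Arc, Umb, and Tov are on, so Val fires (Gate 10).
Wyn would need Sab and Orb (Gate 1), but Orb never turns on.
Val: reached.
Dal would need Arc and Wyn (Gate 8), but Wyn never turns on.
No rule produces Fen, and it is not given.
Reached: Val — 1 of the 4.

1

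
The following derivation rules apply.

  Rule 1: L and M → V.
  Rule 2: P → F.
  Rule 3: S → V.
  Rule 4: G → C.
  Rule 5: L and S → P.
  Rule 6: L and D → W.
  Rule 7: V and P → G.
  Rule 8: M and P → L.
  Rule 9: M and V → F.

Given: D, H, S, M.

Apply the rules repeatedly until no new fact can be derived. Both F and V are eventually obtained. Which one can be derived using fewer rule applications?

V: S holds, so V follows (Rule 3). [1 rule application]
F: From S, Rule 3 gives V. From M and V, Rule 9 gives F. [2 rule applications]
V needs fewer.

V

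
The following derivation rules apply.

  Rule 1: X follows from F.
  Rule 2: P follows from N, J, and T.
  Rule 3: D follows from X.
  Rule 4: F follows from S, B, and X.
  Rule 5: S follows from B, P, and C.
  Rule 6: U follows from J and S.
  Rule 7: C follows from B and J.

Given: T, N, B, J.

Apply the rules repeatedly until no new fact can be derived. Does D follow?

D would need X (Rule 3), but X is never established.

No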